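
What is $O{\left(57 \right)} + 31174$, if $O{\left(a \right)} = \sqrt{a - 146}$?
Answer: $31174 + i \sqrt{89} \approx 31174.0 + 9.434 i$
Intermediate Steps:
$O{\left(a \right)} = \sqrt{-146 + a}$
$O{\left(57 \right)} + 31174 = \sqrt{-146 + 57} + 31174 = \sqrt{-89} + 31174 = i \sqrt{89} + 31174 = 31174 + i \sqrt{89}$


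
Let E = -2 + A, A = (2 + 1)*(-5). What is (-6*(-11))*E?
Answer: -1122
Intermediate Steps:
A = -15 (A = 3*(-5) = -15)
E = -17 (E = -2 - 15 = -17)
(-6*(-11))*E = -6*(-11)*(-17) = 66*(-17) = -1122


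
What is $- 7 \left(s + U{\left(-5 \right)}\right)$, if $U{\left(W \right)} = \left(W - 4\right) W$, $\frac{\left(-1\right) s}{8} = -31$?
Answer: $-2051$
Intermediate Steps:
$s = 248$ ($s = \left(-8\right) \left(-31\right) = 248$)
$U{\left(W \right)} = W \left(-4 + W\right)$ ($U{\left(W \right)} = \left(-4 + W\right) W = W \left(-4 + W\right)$)
$- 7 \left(s + U{\left(-5 \right)}\right) = - 7 \left(248 - 5 \left(-4 - 5\right)\right) = - 7 \left(248 - -45\right) = - 7 \left(248 + 45\right) = \left(-7\right) 293 = -2051$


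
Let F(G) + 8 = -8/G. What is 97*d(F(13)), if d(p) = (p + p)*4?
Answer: -86912/13 ≈ -6685.5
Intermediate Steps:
F(G) = -8 - 8/G
d(p) = 8*p (d(p) = (2*p)*4 = 8*p)
97*d(F(13)) = 97*(8*(-8 - 8/13)) = 97*(8*(-112/13)) = 97*(-896/13) = -86912/13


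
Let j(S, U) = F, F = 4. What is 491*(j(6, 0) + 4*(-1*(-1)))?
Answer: 3928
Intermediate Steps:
j(S, U) = 4
491*(j(6, 0) + 4*(-1*(-1))) = 491*(4 + 4*(-1*(-1))) = 491*(4 + 4*1) = 491*(4 + 4) = 491*8 = 3928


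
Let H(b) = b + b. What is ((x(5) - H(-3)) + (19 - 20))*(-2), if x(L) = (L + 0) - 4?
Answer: -12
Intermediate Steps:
x(L) = -4 + L (x(L) = L - 4 = -4 + L)
H(b) = 2*b
((x(5) - H(-3)) + (19 - 20))*(-2) = (((-4 + 5) - 2*(-3)) + (19 - 20))*(-2) = ((1 - 1*(-6)) - 1)*(-2) = ((1 + 6) - 1)*(-2) = (7 - 1)*(-2) = 6*(-2) = -12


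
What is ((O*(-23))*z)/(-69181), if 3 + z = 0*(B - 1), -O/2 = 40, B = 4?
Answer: 5520/69181 ≈ 0.079791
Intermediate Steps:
O = -80 (O = -2*40 = -80)
z = -3 (z = -3 + 0*(4 - 1) = -3 + 0*3 = -3 + 0 = -3)
((O*(-23))*z)/(-69181) = (-80*(-23)*(-3))/(-69181) = (1840*(-3))*(-1/69181) = -5520*(-1/69181) = 5520/69181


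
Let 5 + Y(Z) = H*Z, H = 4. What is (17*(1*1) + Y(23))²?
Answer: 10816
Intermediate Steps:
Y(Z) = -5 + 4*Z
(17*(1*1) + Y(23))² = (17*(1*1) + (-5 + 4*23))² = (17*1 + (-5 + 92))² = (17 + 87)² = 104² = 10816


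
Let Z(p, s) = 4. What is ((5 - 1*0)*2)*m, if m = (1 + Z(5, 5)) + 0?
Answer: 50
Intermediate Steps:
m = 5 (m = (1 + 4) + 0 = 5 + 0 = 5)
((5 - 1*0)*2)*m = ((5 - 1*0)*2)*5 = ((5 + 0)*2)*5 = (5*2)*5 = 10*5 = 50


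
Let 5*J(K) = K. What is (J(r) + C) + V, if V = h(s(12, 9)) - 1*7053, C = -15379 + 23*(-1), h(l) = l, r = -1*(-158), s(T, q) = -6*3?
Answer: -112207/5 ≈ -22441.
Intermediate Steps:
s(T, q) = -18
r = 158
J(K) = K/5
C = -15402 (C = -15379 - 23 = -15402)
V = -7071 (V = -18 - 1*7053 = -18 - 7053 = -7071)
(J(r) + C) + V = ((⅕)*158 - 15402) - 7071 = (158/5 - 15402) - 7071 = -76852/5 - 7071 = -112207/5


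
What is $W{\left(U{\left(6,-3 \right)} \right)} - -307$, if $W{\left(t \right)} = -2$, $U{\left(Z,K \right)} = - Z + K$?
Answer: $305$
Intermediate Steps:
$U{\left(Z,K \right)} = K - Z$
$W{\left(U{\left(6,-3 \right)} \right)} - -307 = -2 - -307 = -2 + 307 = 305$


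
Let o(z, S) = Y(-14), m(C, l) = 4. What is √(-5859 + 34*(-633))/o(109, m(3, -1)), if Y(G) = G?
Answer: -I*√27381/14 ≈ -11.819*I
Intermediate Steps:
o(z, S) = -14
√(-5859 + 34*(-633))/o(109, m(3, -1)) = √(-5859 + 34*(-633))/(-14) = √(-5859 - 21522)*(-1/14) = √(-27381)*(-1/14) = (I*√27381)*(-1/14) = -I*√27381/14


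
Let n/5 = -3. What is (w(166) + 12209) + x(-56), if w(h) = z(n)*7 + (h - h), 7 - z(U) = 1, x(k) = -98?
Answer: 12153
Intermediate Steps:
n = -15 (n = 5*(-3) = -15)
z(U) = 6 (z(U) = 7 - 1*1 = 7 - 1 = 6)
w(h) = 42 (w(h) = 6*7 + (h - h) = 42 + 0 = 42)
(w(166) + 12209) + x(-56) = (42 + 12209) - 98 = 12251 - 98 = 12153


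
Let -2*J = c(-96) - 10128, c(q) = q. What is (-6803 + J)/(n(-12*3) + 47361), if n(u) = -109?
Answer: -1691/47252 ≈ -0.035787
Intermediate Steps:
J = 5112 (J = -(-96 - 10128)/2 = -½*(-10224) = 5112)
(-6803 + J)/(n(-12*3) + 47361) = (-6803 + 5112)/(-109 + 47361) = -1691/47252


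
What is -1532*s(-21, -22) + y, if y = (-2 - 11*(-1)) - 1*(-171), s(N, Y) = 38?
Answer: -58036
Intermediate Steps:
y = 180 (y = (-2 + 11) + 171 = 9 + 171 = 180)
-1532*s(-21, -22) + y = -1532*38 + 180 = -58216 + 180 = -58036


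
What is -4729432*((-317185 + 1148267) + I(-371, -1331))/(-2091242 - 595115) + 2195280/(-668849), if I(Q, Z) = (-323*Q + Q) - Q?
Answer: 3008000570689152760/1796767193093 ≈ 1.6741e+6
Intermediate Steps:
I(Q, Z) = -323*Q (I(Q, Z) = -322*Q - Q = -323*Q)
-4729432*((-317185 + 1148267) + I(-371, -1331))/(-2091242 - 595115) + 2195280/(-668849) = -4729432*((-317185 + 1148267) - 323*(-371))/(-2091242 - 595115) + 2195280/(-668849) = -4729432/((-2686357/(831082 + 119833))) + 2195280*(-1/668849) = -4729432/((-2686357/950915)) - 2195280/668849 = -4729432/((-2686357*1/950915)) - 2195280/668849 = -4729432/(-2686357/950915) - 2195280/668849 = -4729432*(-950915/2686357) - 2195280/668849 = 4497287830280/2686357 - 2195280/668849 = 3008000570689152760/1796767193093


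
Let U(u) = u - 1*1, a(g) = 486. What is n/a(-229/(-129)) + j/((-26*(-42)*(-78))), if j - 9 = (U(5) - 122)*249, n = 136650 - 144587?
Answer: -36764813/2299752 ≈ -15.986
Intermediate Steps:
n = -7937
U(u) = -1 + u (U(u) = u - 1 = -1 + u)
j = -29373 (j = 9 + ((-1 + 5) - 122)*249 = 9 + (4 - 122)*249 = 9 - 118*249 = 9 - 29382 = -29373)
n/a(-229/(-129)) + j/((-26*(-42)*(-78))) = -7937/486 - 29373/(-26*(-42)*(-78)) = -7937*1/486 - 29373/(1092*(-78)) = -7937/486 - 29373/(-85176) = -7937/486 - 29373*(-1/85176) = -7937/486 + 9791/28392 = -36764813/2299752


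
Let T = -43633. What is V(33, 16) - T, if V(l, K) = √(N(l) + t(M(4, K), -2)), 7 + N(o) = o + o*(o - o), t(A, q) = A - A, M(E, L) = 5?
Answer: 43633 + √26 ≈ 43638.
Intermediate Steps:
t(A, q) = 0
N(o) = -7 + o (N(o) = -7 + (o + o*(o - o)) = -7 + (o + o*0) = -7 + (o + 0) = -7 + o)
V(l, K) = √(-7 + l) (V(l, K) = √((-7 + l) + 0) = √(-7 + l))
V(33, 16) - T = √(-7 + 33) - 1*(-43633) = √26 + 43633 = 43633 + √26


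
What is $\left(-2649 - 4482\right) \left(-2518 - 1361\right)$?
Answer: $27661149$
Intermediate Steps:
$\left(-2649 - 4482\right) \left(-2518 - 1361\right) = \left(-7131\right) \left(-3879\right) = 27661149$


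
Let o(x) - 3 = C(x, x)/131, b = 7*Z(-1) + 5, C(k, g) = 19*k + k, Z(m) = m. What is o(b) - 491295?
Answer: -64359292/131 ≈ -4.9129e+5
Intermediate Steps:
C(k, g) = 20*k
b = -2 (b = 7*(-1) + 5 = -7 + 5 = -2)
o(x) = 3 + 20*x/131 (o(x) = 3 + (20*x)/131 = 3 + (20*x)*(1/131) = 3 + 20*x/131)
o(b) - 491295 = (3 + (20/131)*(-2)) - 491295 = (3 - 40/131) - 491295 = 353/131 - 491295 = -64359292/131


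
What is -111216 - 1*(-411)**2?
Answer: -280137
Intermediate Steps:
-111216 - 1*(-411)**2 = -111216 - 1*168921 = -111216 - 168921 = -280137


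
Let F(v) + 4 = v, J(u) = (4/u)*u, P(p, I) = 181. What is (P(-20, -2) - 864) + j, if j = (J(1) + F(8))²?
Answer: -619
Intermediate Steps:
J(u) = 4
F(v) = -4 + v
j = 64 (j = (4 + (-4 + 8))² = (4 + 4)² = 8² = 64)
(P(-20, -2) - 864) + j = (181 - 864) + 64 = -683 + 64 = -619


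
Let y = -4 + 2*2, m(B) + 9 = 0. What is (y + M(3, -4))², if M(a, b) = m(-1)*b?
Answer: 1296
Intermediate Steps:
m(B) = -9 (m(B) = -9 + 0 = -9)
y = 0 (y = -4 + 4 = 0)
M(a, b) = -9*b
(y + M(3, -4))² = (0 - 9*(-4))² = (0 + 36)² = 36² = 1296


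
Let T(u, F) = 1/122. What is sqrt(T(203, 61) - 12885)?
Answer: 7*I*sqrt(3913882)/122 ≈ 113.51*I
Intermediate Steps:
T(u, F) = 1/122
sqrt(T(203, 61) - 12885) = sqrt(1/122 - 12885) = sqrt(-1571969/122) = 7*I*sqrt(3913882)/122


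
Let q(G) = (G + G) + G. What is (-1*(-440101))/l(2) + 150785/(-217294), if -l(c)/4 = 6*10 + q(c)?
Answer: -4348686997/2607528 ≈ -1667.7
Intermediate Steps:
q(G) = 3*G (q(G) = 2*G + G = 3*G)
l(c) = -240 - 12*c (l(c) = -4*(6*10 + 3*c) = -4*(60 + 3*c) = -240 - 12*c)
(-1*(-440101))/l(2) + 150785/(-217294) = (-1*(-440101))/(-240 - 12*2) + 150785/(-217294) = 440101/(-240 - 24) + 150785*(-1/217294) = 440101/(-264) - 150785/217294 = 440101*(-1/264) - 150785/217294 = -440101/264 - 150785/217294 = -4348686997/2607528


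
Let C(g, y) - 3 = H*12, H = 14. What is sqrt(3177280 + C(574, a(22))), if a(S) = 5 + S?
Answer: sqrt(3177451) ≈ 1782.5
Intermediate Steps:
C(g, y) = 171 (C(g, y) = 3 + 14*12 = 3 + 168 = 171)
sqrt(3177280 + C(574, a(22))) = sqrt(3177280 + 171) = sqrt(3177451)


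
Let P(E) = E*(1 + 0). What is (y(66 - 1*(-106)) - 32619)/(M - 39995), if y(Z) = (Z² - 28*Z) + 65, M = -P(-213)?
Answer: 3893/19891 ≈ 0.19572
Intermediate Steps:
P(E) = E (P(E) = E*1 = E)
M = 213 (M = -1*(-213) = 213)
y(Z) = 65 + Z² - 28*Z
(y(66 - 1*(-106)) - 32619)/(M - 39995) = ((65 + (66 - 1*(-106))² - 28*(66 - 1*(-106))) - 32619)/(213 - 39995) = ((65 + (66 + 106)² - 28*(66 + 106)) - 32619)/(-39782) = ((65 + 172² - 28*172) - 32619)*(-1/39782) = ((65 + 29584 - 4816) - 32619)*(-1/39782) = (24833 - 32619)*(-1/39782) = -7786*(-1/39782) = 3893/19891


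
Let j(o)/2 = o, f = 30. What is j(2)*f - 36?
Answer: 84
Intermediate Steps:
j(o) = 2*o
j(2)*f - 36 = (2*2)*30 - 36 = 4*30 - 36 = 120 - 36 = 84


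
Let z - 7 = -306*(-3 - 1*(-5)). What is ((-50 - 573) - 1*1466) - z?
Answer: -1484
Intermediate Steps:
z = -605 (z = 7 - 306*(-3 - 1*(-5)) = 7 - 306*(-3 + 5) = 7 - 306*2 = 7 - 612 = -605)
((-50 - 573) - 1*1466) - z = ((-50 - 573) - 1*1466) - 1*(-605) = (-623 - 1466) + 605 = -2089 + 605 = -1484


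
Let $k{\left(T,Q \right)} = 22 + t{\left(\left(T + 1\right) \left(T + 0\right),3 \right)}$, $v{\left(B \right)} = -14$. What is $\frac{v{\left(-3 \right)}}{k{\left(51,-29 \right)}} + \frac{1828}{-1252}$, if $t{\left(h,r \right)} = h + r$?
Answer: $- \frac{1227771}{837901} \approx -1.4653$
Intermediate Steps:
$k{\left(T,Q \right)} = 25 + T \left(1 + T\right)$ ($k{\left(T,Q \right)} = 22 + \left(\left(T + 1\right) \left(T + 0\right) + 3\right) = 22 + \left(\left(1 + T\right) T + 3\right) = 22 + \left(T \left(1 + T\right) + 3\right) = 22 + \left(3 + T \left(1 + T\right)\right) = 25 + T \left(1 + T\right)$)
$\frac{v{\left(-3 \right)}}{k{\left(51,-29 \right)}} + \frac{1828}{-1252} = - \frac{14}{25 + 51 \left(1 + 51\right)} + \frac{1828}{-1252} = - \frac{14}{25 + 51 \cdot 52} + 1828 \left(- \frac{1}{1252}\right) = - \frac{14}{25 + 2652} - \frac{457}{313} = - \frac{14}{2677} - \frac{457}{313} = - \frac{1227771}{837901}$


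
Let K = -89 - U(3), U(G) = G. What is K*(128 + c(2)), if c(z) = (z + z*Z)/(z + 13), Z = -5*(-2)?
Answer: -178664/15 ≈ -11911.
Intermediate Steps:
Z = 10
c(z) = 11*z/(13 + z) (c(z) = (z + z*10)/(z + 13) = (z + 10*z)/(13 + z) = (11*z)/(13 + z) = 11*z/(13 + z))
K = -92 (K = -89 - 1*3 = -89 - 3 = -92)
K*(128 + c(2)) = -92*(128 + 11*2/(13 + 2)) = -92*(128 + 11*2/15) = -92*(128 + 11*2*(1/15)) = -92*(128 + 22/15) = -92*1942/15 = -178664/15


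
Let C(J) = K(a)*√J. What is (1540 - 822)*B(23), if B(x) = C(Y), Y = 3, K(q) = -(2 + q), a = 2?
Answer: -2872*√3 ≈ -4974.5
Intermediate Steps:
K(q) = -2 - q
C(J) = -4*√J (C(J) = (-2 - 1*2)*√J = (-2 - 2)*√J = -4*√J)
B(x) = -4*√3
(1540 - 822)*B(23) = (1540 - 822)*(-4*√3) = 718*(-4*√3) = -2872*√3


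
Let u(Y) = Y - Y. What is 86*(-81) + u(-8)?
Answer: -6966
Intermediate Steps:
u(Y) = 0
86*(-81) + u(-8) = 86*(-81) + 0 = -6966 + 0 = -6966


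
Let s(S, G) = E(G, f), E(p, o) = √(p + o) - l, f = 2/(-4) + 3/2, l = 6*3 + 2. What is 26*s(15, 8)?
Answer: -442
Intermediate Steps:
l = 20 (l = 18 + 2 = 20)
f = 1 (f = 2*(-¼) + 3*(½) = -½ + 3/2 = 1)
E(p, o) = -20 + √(o + p) (E(p, o) = √(p + o) - 1*20 = √(o + p) - 20 = -20 + √(o + p))
s(S, G) = -20 + √(1 + G)
26*s(15, 8) = 26*(-20 + √(1 + 8)) = 26*(-20 + √9) = 26*(-20 + 3) = 26*(-17) = -442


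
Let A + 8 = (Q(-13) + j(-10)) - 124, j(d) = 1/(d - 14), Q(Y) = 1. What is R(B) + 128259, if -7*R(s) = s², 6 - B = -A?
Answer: 508134287/4032 ≈ 1.2603e+5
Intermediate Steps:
j(d) = 1/(-14 + d)
A = -3145/24 (A = -8 + ((1 + 1/(-14 - 10)) - 124) = -8 + ((1 + 1/(-24)) - 124) = -8 + ((1 - 1/24) - 124) = -8 + (23/24 - 124) = -8 - 2953/24 = -3145/24 ≈ -131.04)
B = -3001/24 (B = 6 - (-1)*(-3145)/24 = 6 - 1*3145/24 = 6 - 3145/24 = -3001/24 ≈ -125.04)
R(s) = -s²/7
R(B) + 128259 = -(-3001/24)²/7 + 128259 = -⅐*9006001/576 + 128259 = -9006001/4032 + 128259 = 508134287/4032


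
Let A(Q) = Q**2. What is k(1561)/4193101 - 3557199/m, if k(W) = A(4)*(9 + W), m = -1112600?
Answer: 14943643196099/4665244172600 ≈ 3.2032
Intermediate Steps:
k(W) = 144 + 16*W (k(W) = 4**2*(9 + W) = 16*(9 + W) = 144 + 16*W)
k(1561)/4193101 - 3557199/m = (144 + 16*1561)/4193101 - 3557199/(-1112600) = (144 + 24976)*(1/4193101) - 3557199*(-1/1112600) = 25120*(1/4193101) + 3557199/1112600 = 25120/4193101 + 3557199/1112600 = 14943643196099/4665244172600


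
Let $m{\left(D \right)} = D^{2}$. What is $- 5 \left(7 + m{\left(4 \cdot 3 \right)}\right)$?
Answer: $-755$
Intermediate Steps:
$- 5 \left(7 + m{\left(4 \cdot 3 \right)}\right) = - 5 \left(7 + \left(4 \cdot 3\right)^{2}\right) = - 5 \left(7 + 12^{2}\right) = - 5 \left(7 + 144\right) = \left(-5\right) 151 = -755$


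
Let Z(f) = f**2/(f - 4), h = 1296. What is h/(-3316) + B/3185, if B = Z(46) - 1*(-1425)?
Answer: 4014167/55447665 ≈ 0.072396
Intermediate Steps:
Z(f) = f**2/(-4 + f)
B = 30983/21 (B = 46**2/(-4 + 46) - 1*(-1425) = 2116/42 + 1425 = 2116*(1/42) + 1425 = 1058/21 + 1425 = 30983/21 ≈ 1475.4)
h/(-3316) + B/3185 = 1296/(-3316) + (30983/21)/3185 = 1296*(-1/3316) + (30983/21)*(1/3185) = -324/829 + 30983/66885 = 4014167/55447665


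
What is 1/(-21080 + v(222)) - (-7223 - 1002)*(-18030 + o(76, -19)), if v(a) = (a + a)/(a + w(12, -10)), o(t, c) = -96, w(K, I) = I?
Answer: -166548685089203/1117129 ≈ -1.4909e+8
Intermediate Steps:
v(a) = 2*a/(-10 + a) (v(a) = (a + a)/(a - 10) = (2*a)/(-10 + a) = 2*a/(-10 + a))
1/(-21080 + v(222)) - (-7223 - 1002)*(-18030 + o(76, -19)) = 1/(-21080 + 2*222/(-10 + 222)) - (-7223 - 1002)*(-18030 - 96) = 1/(-21080 + 2*222/212) - (-8225)*(-18126) = 1/(-21080 + 2*222*(1/212)) - 1*149086350 = 1/(-21080 + 111/53) - 149086350 = 1/(-1117129/53) - 149086350 = -53/1117129 - 149086350 = -166548685089203/1117129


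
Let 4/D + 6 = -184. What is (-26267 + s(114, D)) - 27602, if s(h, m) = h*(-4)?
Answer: -54325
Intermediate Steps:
D = -2/95 (D = 4/(-6 - 184) = 4/(-190) = 4*(-1/190) = -2/95 ≈ -0.021053)
s(h, m) = -4*h
(-26267 + s(114, D)) - 27602 = (-26267 - 4*114) - 27602 = (-26267 - 456) - 27602 = -26723 - 27602 = -54325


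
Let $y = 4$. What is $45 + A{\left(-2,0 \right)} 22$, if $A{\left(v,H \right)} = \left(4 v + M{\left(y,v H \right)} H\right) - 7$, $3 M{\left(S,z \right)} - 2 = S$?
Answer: $-285$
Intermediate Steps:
$M{\left(S,z \right)} = \frac{2}{3} + \frac{S}{3}$
$A{\left(v,H \right)} = -7 + 2 H + 4 v$ ($A{\left(v,H \right)} = \left(4 v + \left(\frac{2}{3} + \frac{1}{3} \cdot 4\right) H\right) - 7 = \left(4 v + \left(\frac{2}{3} + \frac{4}{3}\right) H\right) - 7 = \left(4 v + 2 H\right) - 7 = \left(2 H + 4 v\right) - 7 = -7 + 2 H + 4 v$)
$45 + A{\left(-2,0 \right)} 22 = 45 + \left(-7 + 2 \cdot 0 + 4 \left(-2\right)\right) 22 = 45 + \left(-7 + 0 - 8\right) 22 = 45 - 330 = -285$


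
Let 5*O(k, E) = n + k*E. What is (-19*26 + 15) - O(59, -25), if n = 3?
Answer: -923/5 ≈ -184.60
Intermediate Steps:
O(k, E) = ⅗ + E*k/5 (O(k, E) = (3 + k*E)/5 = (3 + E*k)/5 = ⅗ + E*k/5)
(-19*26 + 15) - O(59, -25) = (-19*26 + 15) - (⅗ + (⅕)*(-25)*59) = (-494 + 15) - (⅗ - 295) = -479 - 1*(-1472/5) = -479 + 1472/5 = -923/5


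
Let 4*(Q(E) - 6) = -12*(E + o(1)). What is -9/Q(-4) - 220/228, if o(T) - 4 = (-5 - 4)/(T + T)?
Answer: -1057/741 ≈ -1.4265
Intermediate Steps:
o(T) = 4 - 9/(2*T) (o(T) = 4 + (-5 - 4)/(T + T) = 4 - 9*1/(2*T) = 4 - 9/(2*T))
Q(E) = 15/2 - 3*E (Q(E) = 6 + (-12*(E + (4 - 9/2/1)))/4 = 6 + (-12*(E + (4 - 9/2*1)))/4 = 6 + (-12*(E + (4 - 9/2)))/4 = 6 + (-12*(E - ½))/4 = 6 + (-12*(-½ + E))/4 = 6 + (6 - 12*E)/4 = 6 + (3/2 - 3*E) = 15/2 - 3*E)
-9/Q(-4) - 220/228 = -9/(15/2 - 3*(-4)) - 220/228 = -9/(15/2 + 12) - 220*1/228 = -9/39/2 - 55/57 = -9*2/39 - 55/57 = -6/13 - 55/57 = -1057/741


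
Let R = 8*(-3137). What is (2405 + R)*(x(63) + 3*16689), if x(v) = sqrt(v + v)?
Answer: -1136070297 - 68073*sqrt(14) ≈ -1.1363e+9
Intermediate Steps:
R = -25096
x(v) = sqrt(2)*sqrt(v) (x(v) = sqrt(2*v) = sqrt(2)*sqrt(v))
(2405 + R)*(x(63) + 3*16689) = (2405 - 25096)*(sqrt(2)*sqrt(63) + 3*16689) = -22691*(sqrt(2)*(3*sqrt(7)) + 50067) = -22691*(3*sqrt(14) + 50067) = -22691*(50067 + 3*sqrt(14)) = -1136070297 - 68073*sqrt(14)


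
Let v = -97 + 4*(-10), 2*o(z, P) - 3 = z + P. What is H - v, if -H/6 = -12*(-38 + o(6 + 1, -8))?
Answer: -2527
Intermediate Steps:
o(z, P) = 3/2 + P/2 + z/2 (o(z, P) = 3/2 + (z + P)/2 = 3/2 + (P + z)/2 = 3/2 + (P/2 + z/2) = 3/2 + P/2 + z/2)
v = -137 (v = -97 - 40 = -137)
H = -2664 (H = -(-72)*(-38 + (3/2 + (½)*(-8) + (6 + 1)/2)) = -(-72)*(-38 + (3/2 - 4 + (½)*7)) = -(-72)*(-38 + (3/2 - 4 + 7/2)) = -(-72)*(-38 + 1) = -(-72)*(-37) = -6*444 = -2664)
H - v = -2664 - 1*(-137) = -2664 + 137 = -2527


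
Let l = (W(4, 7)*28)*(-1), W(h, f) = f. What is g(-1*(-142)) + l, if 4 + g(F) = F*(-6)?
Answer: -1052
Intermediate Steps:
g(F) = -4 - 6*F (g(F) = -4 + F*(-6) = -4 - 6*F)
l = -196 (l = (7*28)*(-1) = 196*(-1) = -196)
g(-1*(-142)) + l = (-4 - (-6)*(-142)) - 196 = (-4 - 6*142) - 196 = (-4 - 852) - 196 = -856 - 196 = -1052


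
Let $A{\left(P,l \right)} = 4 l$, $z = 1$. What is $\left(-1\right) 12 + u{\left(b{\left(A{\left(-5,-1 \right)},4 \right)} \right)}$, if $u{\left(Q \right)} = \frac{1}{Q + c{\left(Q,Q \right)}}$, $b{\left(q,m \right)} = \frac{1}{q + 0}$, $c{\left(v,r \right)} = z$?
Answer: $- \frac{32}{3} \approx -10.667$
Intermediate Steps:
$c{\left(v,r \right)} = 1$
$b{\left(q,m \right)} = \frac{1}{q}$
$u{\left(Q \right)} = \frac{1}{1 + Q}$ ($u{\left(Q \right)} = \frac{1}{Q + 1} = \frac{1}{1 + Q}$)
$\left(-1\right) 12 + u{\left(b{\left(A{\left(-5,-1 \right)},4 \right)} \right)} = \left(-1\right) 12 + \frac{1}{1 + \frac{1}{4 \left(-1\right)}} = -12 + \frac{1}{1 + \frac{1}{-4}} = -12 + \frac{1}{1 - \frac{1}{4}} = -12 + \frac{1}{\frac{3}{4}} = -12 + \frac{4}{3} = - \frac{32}{3}$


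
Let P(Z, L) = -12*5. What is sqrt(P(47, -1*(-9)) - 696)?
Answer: 6*I*sqrt(21) ≈ 27.495*I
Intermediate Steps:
P(Z, L) = -60
sqrt(P(47, -1*(-9)) - 696) = sqrt(-60 - 696) = sqrt(-756) = 6*I*sqrt(21)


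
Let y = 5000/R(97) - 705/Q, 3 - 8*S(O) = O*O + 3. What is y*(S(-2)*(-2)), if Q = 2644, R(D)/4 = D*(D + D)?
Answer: -4980845/24877396 ≈ -0.20022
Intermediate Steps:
R(D) = 8*D² (R(D) = 4*(D*(D + D)) = 4*(D*(2*D)) = 4*(2*D²) = 8*D²)
S(O) = -O²/8 (S(O) = 3/8 - (O*O + 3)/8 = 3/8 - (O² + 3)/8 = 3/8 - (3 + O²)/8 = 3/8 + (-3/8 - O²/8) = -O²/8)
y = -4980845/24877396 (y = 5000/((8*97²)) - 705/2644 = 5000/((8*9409)) - 705*1/2644 = 5000/75272 - 705/2644 = 5000*(1/75272) - 705/2644 = 625/9409 - 705/2644 = -4980845/24877396 ≈ -0.20022)
y*(S(-2)*(-2)) = -4980845*(-⅛*(-2)²)*(-2)/24877396 = -4980845*(-⅛*4)*(-2)/24877396 = -(-4980845)*(-2)/49754792 = -4980845/24877396*1 = -4980845/24877396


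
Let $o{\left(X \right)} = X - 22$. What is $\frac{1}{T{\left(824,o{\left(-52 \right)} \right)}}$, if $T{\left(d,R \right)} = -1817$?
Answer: $- \frac{1}{1817} \approx -0.00055036$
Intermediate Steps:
$o{\left(X \right)} = -22 + X$
$\frac{1}{T{\left(824,o{\left(-52 \right)} \right)}} = \frac{1}{-1817} = - \frac{1}{1817}$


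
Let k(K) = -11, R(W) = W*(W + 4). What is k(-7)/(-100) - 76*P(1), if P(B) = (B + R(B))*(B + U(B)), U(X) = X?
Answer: -91189/100 ≈ -911.89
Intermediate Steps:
R(W) = W*(4 + W)
P(B) = 2*B*(B + B*(4 + B)) (P(B) = (B + B*(4 + B))*(B + B) = (B + B*(4 + B))*(2*B) = 2*B*(B + B*(4 + B)))
k(-7)/(-100) - 76*P(1) = -11/(-100) - 152*1**2*(5 + 1) = -11*(-1/100) - 152*6 = 11/100 - 76*12 = 11/100 - 912 = -91189/100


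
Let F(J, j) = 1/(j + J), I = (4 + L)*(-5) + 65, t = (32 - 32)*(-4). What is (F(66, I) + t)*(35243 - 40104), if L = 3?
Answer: -4861/96 ≈ -50.635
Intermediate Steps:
t = 0 (t = 0*(-4) = 0)
I = 30 (I = (4 + 3)*(-5) + 65 = 7*(-5) + 65 = -35 + 65 = 30)
F(J, j) = 1/(J + j)
(F(66, I) + t)*(35243 - 40104) = (1/(66 + 30) + 0)*(35243 - 40104) = (1/96 + 0)*(-4861) = (1/96)*(-4861) = -4861/96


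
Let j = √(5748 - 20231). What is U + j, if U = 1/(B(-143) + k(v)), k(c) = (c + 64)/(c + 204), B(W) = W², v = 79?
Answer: 283/5787210 + I*√14483 ≈ 4.8901e-5 + 120.35*I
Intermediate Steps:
k(c) = (64 + c)/(204 + c)
j = I*√14483 (j = √(-14483) = I*√14483 ≈ 120.35*I)
U = 283/5787210 (U = 1/((-143)² + (64 + 79)/(204 + 79)) = 1/(20449 + 143/283) = 1/(5787210/283) = 283/5787210 ≈ 4.8901e-5)
U + j = 283/5787210 + I*√14483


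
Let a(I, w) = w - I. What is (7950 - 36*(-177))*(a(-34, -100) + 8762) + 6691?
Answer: 124550803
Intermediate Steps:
(7950 - 36*(-177))*(a(-34, -100) + 8762) + 6691 = (7950 - 36*(-177))*((-100 - 1*(-34)) + 8762) + 6691 = (7950 + 6372)*((-100 + 34) + 8762) + 6691 = 14322*(-66 + 8762) + 6691 = 14322*8696 + 6691 = 124544112 + 6691 = 124550803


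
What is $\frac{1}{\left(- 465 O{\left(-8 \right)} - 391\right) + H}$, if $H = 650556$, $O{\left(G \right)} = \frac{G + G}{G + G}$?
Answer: $\frac{1}{649700} \approx 1.5392 \cdot 10^{-6}$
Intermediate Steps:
$O{\left(G \right)} = 1$ ($O{\left(G \right)} = \frac{2 G}{2 G} = 2 G \frac{1}{2 G} = 1$)
$\frac{1}{\left(- 465 O{\left(-8 \right)} - 391\right) + H} = \frac{1}{\left(\left(-465\right) 1 - 391\right) + 650556} = \frac{1}{\left(-465 - 391\right) + 650556} = \frac{1}{-856 + 650556} = \frac{1}{649700}$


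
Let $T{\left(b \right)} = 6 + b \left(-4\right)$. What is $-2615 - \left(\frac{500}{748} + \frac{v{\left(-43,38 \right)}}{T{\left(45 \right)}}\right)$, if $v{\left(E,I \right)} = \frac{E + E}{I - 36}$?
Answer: $- \frac{85116661}{32538} \approx -2615.9$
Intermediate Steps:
$v{\left(E,I \right)} = \frac{2 E}{-36 + I}$
$T{\left(b \right)} = 6 - 4 b$
$-2615 - \left(\frac{500}{748} + \frac{v{\left(-43,38 \right)}}{T{\left(45 \right)}}\right) = -2615 - \left(\frac{500}{748} + \frac{2 \left(-43\right) \frac{1}{-36 + 38}}{6 - 180}\right) = -2615 - \left(500 \cdot \frac{1}{748} + \frac{2 \left(-43\right) \frac{1}{2}}{6 - 180}\right) = -2615 - \left(\frac{125}{187} + \frac{2 \left(-43\right) \frac{1}{2}}{-174}\right) = -2615 - \left(\frac{125}{187} - - \frac{43}{174}\right) = -2615 - \left(\frac{125}{187} + \frac{43}{174}\right) = -2615 - \frac{29791}{32538} = - \frac{85116661}{32538}$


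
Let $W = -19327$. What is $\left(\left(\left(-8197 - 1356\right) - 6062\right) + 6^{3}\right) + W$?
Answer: $-34726$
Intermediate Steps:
$\left(\left(\left(-8197 - 1356\right) - 6062\right) + 6^{3}\right) + W = \left(\left(\left(-8197 - 1356\right) - 6062\right) + 6^{3}\right) - 19327 = \left(\left(-9553 - 6062\right) + 216\right) - 19327 = \left(-15615 + 216\right) - 19327 = -15399 - 19327 = -34726$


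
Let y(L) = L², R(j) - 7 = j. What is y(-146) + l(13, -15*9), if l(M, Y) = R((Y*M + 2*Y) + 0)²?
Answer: 4093640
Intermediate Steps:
R(j) = 7 + j
l(M, Y) = (7 + 2*Y + M*Y)² (l(M, Y) = (7 + ((Y*M + 2*Y) + 0))² = (7 + ((M*Y + 2*Y) + 0))² = (7 + ((2*Y + M*Y) + 0))² = (7 + (2*Y + M*Y))² = (7 + 2*Y + M*Y)²)
y(-146) + l(13, -15*9) = (-146)² + (7 + (-15*9)*(2 + 13))² = 21316 + (7 - 135*15)² = 21316 + (7 - 2025)² = 21316 + (-2018)² = 21316 + 4072324 = 4093640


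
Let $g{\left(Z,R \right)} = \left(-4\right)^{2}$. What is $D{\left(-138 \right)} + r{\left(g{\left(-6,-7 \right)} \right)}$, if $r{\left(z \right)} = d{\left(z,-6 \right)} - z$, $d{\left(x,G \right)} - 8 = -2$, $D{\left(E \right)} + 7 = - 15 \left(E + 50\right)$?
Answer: $1303$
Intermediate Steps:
$g{\left(Z,R \right)} = 16$
$D{\left(E \right)} = -757 - 15 E$ ($D{\left(E \right)} = -7 - 15 \left(E + 50\right) = -7 - 15 \left(50 + E\right) = -7 - \left(750 + 15 E\right) = -757 - 15 E$)
$d{\left(x,G \right)} = 6$ ($d{\left(x,G \right)} = 8 - 2 = 6$)
$r{\left(z \right)} = 6 - z$
$D{\left(-138 \right)} + r{\left(g{\left(-6,-7 \right)} \right)} = \left(-757 - -2070\right) + \left(6 - 16\right) = \left(-757 + 2070\right) + \left(6 - 16\right) = 1313 - 10 = 1303$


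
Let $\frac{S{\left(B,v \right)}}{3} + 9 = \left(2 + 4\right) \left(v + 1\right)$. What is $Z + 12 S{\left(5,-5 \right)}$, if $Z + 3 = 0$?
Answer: $-1191$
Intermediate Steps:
$S{\left(B,v \right)} = -9 + 18 v$ ($S{\left(B,v \right)} = -27 + 3 \left(2 + 4\right) \left(v + 1\right) = -27 + 3 \cdot 6 \left(1 + v\right) = -27 + 3 \left(6 + 6 v\right) = -27 + \left(18 + 18 v\right) = -9 + 18 v$)
$Z = -3$ ($Z = -3 + 0 = -3$)
$Z + 12 S{\left(5,-5 \right)} = -3 + 12 \left(-9 + 18 \left(-5\right)\right) = -3 + 12 \left(-9 - 90\right) = -3 + 12 \left(-99\right) = -3 - 1188 = -1191$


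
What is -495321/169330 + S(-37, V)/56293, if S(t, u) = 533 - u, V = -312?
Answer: -676585883/232490090 ≈ -2.9102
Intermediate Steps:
-495321/169330 + S(-37, V)/56293 = -495321/169330 + (533 - 1*(-312))/56293 = -495321*1/169330 + (533 + 312)*(1/56293) = -12081/4130 + 845*(1/56293) = -12081/4130 + 845/56293 = -676585883/232490090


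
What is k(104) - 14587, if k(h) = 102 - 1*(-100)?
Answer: -14385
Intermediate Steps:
k(h) = 202 (k(h) = 102 + 100 = 202)
k(104) - 14587 = 202 - 14587 = -14385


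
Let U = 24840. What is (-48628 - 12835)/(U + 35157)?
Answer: -61463/59997 ≈ -1.0244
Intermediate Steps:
(-48628 - 12835)/(U + 35157) = (-48628 - 12835)/(24840 + 35157) = -61463/59997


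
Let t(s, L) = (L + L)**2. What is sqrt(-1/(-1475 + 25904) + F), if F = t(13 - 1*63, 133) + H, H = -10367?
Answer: 8*sqrt(563104817430)/24429 ≈ 245.74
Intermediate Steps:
t(s, L) = 4*L**2 (t(s, L) = (2*L)**2 = 4*L**2)
F = 60389 (F = 4*133**2 - 10367 = 4*17689 - 10367 = 70756 - 10367 = 60389)
sqrt(-1/(-1475 + 25904) + F) = sqrt(-1/(-1475 + 25904) + 60389) = sqrt(-1/24429 + 60389) = sqrt(1475242880/24429) = 8*sqrt(563104817430)/24429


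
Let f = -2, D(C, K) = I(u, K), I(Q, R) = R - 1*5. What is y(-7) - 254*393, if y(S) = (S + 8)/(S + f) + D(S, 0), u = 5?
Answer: -898444/9 ≈ -99827.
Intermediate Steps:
I(Q, R) = -5 + R (I(Q, R) = R - 5 = -5 + R)
D(C, K) = -5 + K
y(S) = -5 + (8 + S)/(-2 + S) (y(S) = (S + 8)/(S - 2) + (-5 + 0) = (8 + S)/(-2 + S) - 5 = -5 + (8 + S)/(-2 + S))
y(-7) - 254*393 = 2*(9 - 2*(-7))/(-2 - 7) - 254*393 = 2*(9 + 14)/(-9) - 99822 = 2*(-1/9)*23 - 99822 = -46/9 - 99822 = -898444/9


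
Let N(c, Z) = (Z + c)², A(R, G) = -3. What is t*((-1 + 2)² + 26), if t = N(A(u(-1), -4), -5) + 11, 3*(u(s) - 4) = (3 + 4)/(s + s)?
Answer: 2025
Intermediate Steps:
u(s) = 4 + 7/(6*s) (u(s) = 4 + ((3 + 4)/(s + s))/3 = 4 + (7/((2*s)))/3 = 4 + (7*(1/(2*s)))/3 = 4 + (7/(2*s))/3 = 4 + 7/(6*s))
t = 75 (t = (-5 - 3)² + 11 = (-8)² + 11 = 64 + 11 = 75)
t*((-1 + 2)² + 26) = 75*((-1 + 2)² + 26) = 75*(1² + 26) = 75*(1 + 26) = 75*27 = 2025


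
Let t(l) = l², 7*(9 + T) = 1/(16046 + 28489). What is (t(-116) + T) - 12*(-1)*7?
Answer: 4218221596/311745 ≈ 13531.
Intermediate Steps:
T = -2805704/311745 (T = -9 + 1/(7*(16046 + 28489)) = -9 + (⅐)/44535 = -9 + (⅐)*(1/44535) = -9 + 1/311745 = -2805704/311745 ≈ -9.0000)
(t(-116) + T) - 12*(-1)*7 = ((-116)² - 2805704/311745) - 12*(-1)*7 = (13456 - 2805704/311745) + 12*7 = 4192035016/311745 + 84 = 4218221596/311745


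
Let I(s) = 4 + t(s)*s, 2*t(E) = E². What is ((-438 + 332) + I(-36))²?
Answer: 548964900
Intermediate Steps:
t(E) = E²/2
I(s) = 4 + s³/2 (I(s) = 4 + (s²/2)*s = 4 + s³/2)
((-438 + 332) + I(-36))² = ((-438 + 332) + (4 + (½)*(-36)³))² = (-106 + (4 + (½)*(-46656)))² = (-106 + (4 - 23328))² = (-106 - 23324)² = (-23430)² = 548964900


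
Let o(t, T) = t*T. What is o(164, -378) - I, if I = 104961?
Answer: -166953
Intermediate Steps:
o(t, T) = T*t
o(164, -378) - I = -378*164 - 1*104961 = -61992 - 104961 = -166953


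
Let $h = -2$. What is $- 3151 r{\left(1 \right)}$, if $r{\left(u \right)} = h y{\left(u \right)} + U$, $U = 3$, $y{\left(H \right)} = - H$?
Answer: $-15755$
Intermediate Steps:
$r{\left(u \right)} = 3 + 2 u$ ($r{\left(u \right)} = - 2 \left(- u\right) + 3 = 2 u + 3 = 3 + 2 u$)
$- 3151 r{\left(1 \right)} = - 3151 \left(3 + 2 \cdot 1\right) = - 3151 \left(3 + 2\right) = \left(-3151\right) 5 = -15755$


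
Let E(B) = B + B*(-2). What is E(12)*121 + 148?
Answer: -1304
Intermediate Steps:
E(B) = -B (E(B) = B - 2*B = -B)
E(12)*121 + 148 = -1*12*121 + 148 = -12*121 + 148 = -1452 + 148 = -1304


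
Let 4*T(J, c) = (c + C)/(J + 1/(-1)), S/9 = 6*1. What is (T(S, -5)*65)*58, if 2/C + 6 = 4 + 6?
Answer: -16965/212 ≈ -80.024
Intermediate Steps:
S = 54 (S = 9*(6*1) = 9*6 = 54)
C = 1/2 (C = 2/(-6 + (4 + 6)) = 2/(-6 + 10) = 2/4 = 2*(1/4) = 1/2 ≈ 0.50000)
T(J, c) = (1/2 + c)/(4*(-1 + J)) (T(J, c) = ((c + 1/2)/(J + 1/(-1)))/4 = ((1/2 + c)/(J - 1))/4 = ((1/2 + c)/(-1 + J))/4 = (1/2 + c)/(4*(-1 + J)))
(T(S, -5)*65)*58 = (((1 + 2*(-5))/(8*(-1 + 54)))*65)*58 = (((1/8)*(1 - 10)/53)*65)*58 = (((1/8)*(1/53)*(-9))*65)*58 = -9/424*65*58 = -585/424*58 = -16965/212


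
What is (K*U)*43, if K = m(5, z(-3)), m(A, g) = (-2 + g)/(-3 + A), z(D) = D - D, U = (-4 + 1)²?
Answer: -387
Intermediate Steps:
U = 9 (U = (-3)² = 9)
z(D) = 0
m(A, g) = (-2 + g)/(-3 + A)
K = -1 (K = (-2 + 0)/(-3 + 5) = -2/2 = (½)*(-2) = -1)
(K*U)*43 = -1*9*43 = -9*43 = -387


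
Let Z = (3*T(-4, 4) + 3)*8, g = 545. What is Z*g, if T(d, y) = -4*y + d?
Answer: -248520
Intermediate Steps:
T(d, y) = d - 4*y
Z = -456 (Z = (3*(-4 - 4*4) + 3)*8 = (3*(-4 - 16) + 3)*8 = (3*(-20) + 3)*8 = (-60 + 3)*8 = -57*8 = -456)
Z*g = -456*545 = -248520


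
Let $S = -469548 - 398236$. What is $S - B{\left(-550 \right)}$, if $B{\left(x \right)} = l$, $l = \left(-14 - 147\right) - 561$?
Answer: $-867062$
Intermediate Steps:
$l = -722$ ($l = -161 - 561 = -722$)
$B{\left(x \right)} = -722$
$S = -867784$
$S - B{\left(-550 \right)} = -867784 - -722 = -867784 + 722 = -867062$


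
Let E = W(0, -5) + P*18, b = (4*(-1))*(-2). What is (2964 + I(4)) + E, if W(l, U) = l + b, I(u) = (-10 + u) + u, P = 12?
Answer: 3186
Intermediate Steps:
I(u) = -10 + 2*u
b = 8 (b = -4*(-2) = 8)
W(l, U) = 8 + l (W(l, U) = l + 8 = 8 + l)
E = 224 (E = (8 + 0) + 12*18 = 8 + 216 = 224)
(2964 + I(4)) + E = (2964 + (-10 + 2*4)) + 224 = (2964 + (-10 + 8)) + 224 = (2964 - 2) + 224 = 2962 + 224 = 3186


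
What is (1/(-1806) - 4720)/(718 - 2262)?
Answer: 8524321/2788464 ≈ 3.0570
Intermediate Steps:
(1/(-1806) - 4720)/(718 - 2262) = (-1/1806 - 4720)/(-1544) = -8524321/1806*(-1/1544) = 8524321/2788464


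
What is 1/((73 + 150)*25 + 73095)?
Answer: 1/78670 ≈ 1.2711e-5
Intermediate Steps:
1/((73 + 150)*25 + 73095) = 1/(223*25 + 73095) = 1/(5575 + 73095) = 1/78670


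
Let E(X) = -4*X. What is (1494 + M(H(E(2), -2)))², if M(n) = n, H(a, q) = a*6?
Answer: 2090916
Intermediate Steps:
H(a, q) = 6*a
(1494 + M(H(E(2), -2)))² = (1494 + 6*(-4*2))² = (1494 + 6*(-8))² = (1494 - 48)² = 1446² = 2090916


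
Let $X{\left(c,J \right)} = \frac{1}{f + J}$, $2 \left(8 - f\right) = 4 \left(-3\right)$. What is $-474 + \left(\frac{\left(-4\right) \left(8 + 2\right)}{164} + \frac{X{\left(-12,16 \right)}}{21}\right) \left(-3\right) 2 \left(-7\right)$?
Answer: $- \frac{297769}{615} \approx -484.18$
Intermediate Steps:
$f = 14$ ($f = 8 - \frac{4 \left(-3\right)}{2} = 8 - -6 = 8 + 6 = 14$)
$X{\left(c,J \right)} = \frac{1}{14 + J}$
$-474 + \left(\frac{\left(-4\right) \left(8 + 2\right)}{164} + \frac{X{\left(-12,16 \right)}}{21}\right) \left(-3\right) 2 \left(-7\right) = -474 + \left(\frac{\left(-4\right) \left(8 + 2\right)}{164} + \frac{1}{\left(14 + 16\right) 21}\right) \left(-3\right) 2 \left(-7\right) = -474 + \left(\left(-4\right) 10 \cdot \frac{1}{164} + \frac{1}{30} \cdot \frac{1}{21}\right) \left(\left(-6\right) \left(-7\right)\right) = -474 + \left(\left(-40\right) \frac{1}{164} + \frac{1}{30} \cdot \frac{1}{21}\right) 42 = -474 + \left(- \frac{10}{41} + \frac{1}{630}\right) 42 = -474 - \frac{6259}{615} = - \frac{297769}{615}$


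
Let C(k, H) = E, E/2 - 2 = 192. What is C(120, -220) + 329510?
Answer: 329898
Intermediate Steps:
E = 388 (E = 4 + 2*192 = 4 + 384 = 388)
C(k, H) = 388
C(120, -220) + 329510 = 388 + 329510 = 329898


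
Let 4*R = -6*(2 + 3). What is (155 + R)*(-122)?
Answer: -17995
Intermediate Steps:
R = -15/2 (R = (-6*(2 + 3))/4 = (-6*5)/4 = (1/4)*(-30) = -15/2 ≈ -7.5000)
(155 + R)*(-122) = (155 - 15/2)*(-122) = (295/2)*(-122) = -17995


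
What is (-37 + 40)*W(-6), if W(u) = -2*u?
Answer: 36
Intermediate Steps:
(-37 + 40)*W(-6) = (-37 + 40)*(-2*(-6)) = 3*12 = 36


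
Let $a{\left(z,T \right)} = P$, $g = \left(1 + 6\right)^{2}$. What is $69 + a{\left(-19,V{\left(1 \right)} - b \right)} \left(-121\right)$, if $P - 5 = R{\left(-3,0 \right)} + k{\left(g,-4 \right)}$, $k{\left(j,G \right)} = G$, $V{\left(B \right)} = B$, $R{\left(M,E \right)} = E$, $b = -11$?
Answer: $-52$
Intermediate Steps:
$g = 49$ ($g = 7^{2} = 49$)
$P = 1$ ($P = 5 + \left(0 - 4\right) = 5 - 4 = 1$)
$a{\left(z,T \right)} = 1$
$69 + a{\left(-19,V{\left(1 \right)} - b \right)} \left(-121\right) = 69 + 1 \left(-121\right) = 69 - 121 = -52$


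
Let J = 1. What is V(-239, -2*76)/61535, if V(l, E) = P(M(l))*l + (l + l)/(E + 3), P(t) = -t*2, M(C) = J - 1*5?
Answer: -56882/1833743 ≈ -0.031020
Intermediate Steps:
M(C) = -4 (M(C) = 1 - 1*5 = 1 - 5 = -4)
P(t) = -2*t
V(l, E) = 8*l + 2*l/(3 + E) (V(l, E) = (-2*(-4))*l + (l + l)/(E + 3) = 8*l + (2*l)/(3 + E) = 8*l + 2*l/(3 + E))
V(-239, -2*76)/61535 = (2*(-239)*(13 + 4*(-2*76))/(3 - 2*76))/61535 = (2*(-239)*(13 + 4*(-152))/(3 - 152))*(1/61535) = (2*(-239)*(13 - 608)/(-149))*(1/61535) = (2*(-239)*(-1/149)*(-595))*(1/61535) = -284410/149*1/61535 = -56882/1833743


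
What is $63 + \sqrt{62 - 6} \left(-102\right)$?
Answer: $63 - 204 \sqrt{14} \approx -700.3$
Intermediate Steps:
$63 + \sqrt{62 - 6} \left(-102\right) = 63 + \sqrt{56} \left(-102\right) = 63 + 2 \sqrt{14} \left(-102\right) = 63 - 204 \sqrt{14}$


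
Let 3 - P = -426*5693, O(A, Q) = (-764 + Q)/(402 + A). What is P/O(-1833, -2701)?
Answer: 385610139/385 ≈ 1.0016e+6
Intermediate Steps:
O(A, Q) = (-764 + Q)/(402 + A)
P = 2425221 (P = 3 - (-426)*5693 = 3 - 1*(-2425218) = 3 + 2425218 = 2425221)
P/O(-1833, -2701) = 2425221/(((-764 - 2701)/(402 - 1833))) = 2425221/((-3465/(-1431))) = 2425221/((-1/1431*(-3465))) = 2425221/(385/159) = 2425221*(159/385) = 385610139/385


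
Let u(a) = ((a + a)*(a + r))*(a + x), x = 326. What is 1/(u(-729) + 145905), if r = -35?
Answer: -1/448760631 ≈ -2.2284e-9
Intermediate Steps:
u(a) = 2*a*(-35 + a)*(326 + a) (u(a) = ((a + a)*(a - 35))*(a + 326) = ((2*a)*(-35 + a))*(326 + a) = (2*a*(-35 + a))*(326 + a) = 2*a*(-35 + a)*(326 + a))
1/(u(-729) + 145905) = 1/(2*(-729)*(-11410 + (-729)**2 + 291*(-729)) + 145905) = 1/(2*(-729)*(-11410 + 531441 - 212139) + 145905) = 1/(2*(-729)*307892 + 145905) = 1/(-448906536 + 145905) = 1/(-448760631) = -1/448760631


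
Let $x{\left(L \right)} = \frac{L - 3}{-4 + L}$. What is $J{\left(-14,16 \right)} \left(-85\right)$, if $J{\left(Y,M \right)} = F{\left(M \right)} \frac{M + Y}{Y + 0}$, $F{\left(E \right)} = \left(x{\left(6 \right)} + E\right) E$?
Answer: $3400$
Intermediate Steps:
$x{\left(L \right)} = \frac{-3 + L}{-4 + L}$
$F{\left(E \right)} = E \left(\frac{3}{2} + E\right)$ ($F{\left(E \right)} = \left(\frac{-3 + 6}{-4 + 6} + E\right) E = \left(\frac{1}{2} \cdot 3 + E\right) E = \left(\frac{3}{2} + E\right) E = E \left(\frac{3}{2} + E\right)$)
$J{\left(Y,M \right)} = \frac{M \left(3 + 2 M\right) \left(M + Y\right)}{2 Y}$ ($J{\left(Y,M \right)} = \frac{M \left(3 + 2 M\right)}{2} \frac{M + Y}{Y + 0} = \frac{M \left(3 + 2 M\right)}{2} \frac{M + Y}{Y} = \frac{M \left(3 + 2 M\right) \left(M + Y\right)}{2 Y}$)
$J{\left(-14,16 \right)} \left(-85\right) = \frac{1}{2} \cdot 16 \frac{1}{-14} \left(3 + 2 \cdot 16\right) \left(16 - 14\right) \left(-85\right) = \frac{1}{2} \cdot 16 \left(- \frac{1}{14}\right) \left(3 + 32\right) 2 \left(-85\right) = \frac{1}{2} \cdot 16 \left(- \frac{1}{14}\right) 35 \cdot 2 \left(-85\right) = \left(-40\right) \left(-85\right) = 3400$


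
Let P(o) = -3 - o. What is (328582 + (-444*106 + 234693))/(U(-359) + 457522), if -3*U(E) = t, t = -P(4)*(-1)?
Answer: 1548633/1372573 ≈ 1.1283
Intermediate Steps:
t = -7 (t = -(-3 - 1*4)*(-1) = -(-3 - 4)*(-1) = -1*(-7)*(-1) = 7*(-1) = -7)
U(E) = 7/3 (U(E) = -⅓*(-7) = 7/3)
(328582 + (-444*106 + 234693))/(U(-359) + 457522) = (328582 + (-444*106 + 234693))/(7/3 + 457522) = (328582 + (-47064 + 234693))/(1372573/3) = (328582 + 187629)*(3/1372573) = 516211*(3/1372573) = 1548633/1372573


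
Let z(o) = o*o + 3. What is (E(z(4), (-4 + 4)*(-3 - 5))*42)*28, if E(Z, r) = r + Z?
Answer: 22344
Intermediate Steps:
z(o) = 3 + o² (z(o) = o² + 3 = 3 + o²)
E(Z, r) = Z + r
(E(z(4), (-4 + 4)*(-3 - 5))*42)*28 = (((3 + 4²) + (-4 + 4)*(-3 - 5))*42)*28 = (((3 + 16) + 0*(-8))*42)*28 = ((19 + 0)*42)*28 = (19*42)*28 = 798*28 = 22344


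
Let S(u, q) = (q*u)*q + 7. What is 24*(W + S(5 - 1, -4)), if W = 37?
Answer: 2592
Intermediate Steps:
S(u, q) = 7 + u*q**2 (S(u, q) = u*q**2 + 7 = 7 + u*q**2)
24*(W + S(5 - 1, -4)) = 24*(37 + (7 + (5 - 1)*(-4)**2)) = 24*(37 + (7 + 4*16)) = 24*(37 + (7 + 64)) = 24*(37 + 71) = 24*108 = 2592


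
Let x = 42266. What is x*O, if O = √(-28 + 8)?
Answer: 84532*I*√5 ≈ 1.8902e+5*I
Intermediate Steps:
O = 2*I*√5 (O = √(-20) = 2*I*√5 ≈ 4.4721*I)
x*O = 42266*(2*I*√5) = 84532*I*√5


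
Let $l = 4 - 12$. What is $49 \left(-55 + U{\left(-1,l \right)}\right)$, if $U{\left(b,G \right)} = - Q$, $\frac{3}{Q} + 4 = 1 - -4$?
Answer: $-2842$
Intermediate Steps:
$Q = 3$ ($Q = \frac{3}{-4 + \left(1 - -4\right)} = \frac{3}{-4 + \left(1 + 4\right)} = \frac{3}{-4 + 5} = \frac{3}{1} = 3 \cdot 1 = 3$)
$l = -8$ ($l = 4 - 12 = -8$)
$U{\left(b,G \right)} = -3$ ($U{\left(b,G \right)} = \left(-1\right) 3 = -3$)
$49 \left(-55 + U{\left(-1,l \right)}\right) = 49 \left(-55 - 3\right) = 49 \left(-58\right) = -2842$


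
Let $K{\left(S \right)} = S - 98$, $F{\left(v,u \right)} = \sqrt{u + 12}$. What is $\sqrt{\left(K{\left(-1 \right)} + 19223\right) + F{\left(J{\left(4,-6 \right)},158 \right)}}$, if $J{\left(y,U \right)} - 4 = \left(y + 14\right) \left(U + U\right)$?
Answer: $\sqrt{19124 + \sqrt{170}} \approx 138.34$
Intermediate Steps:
$J{\left(y,U \right)} = 4 + 2 U \left(14 + y\right)$ ($J{\left(y,U \right)} = 4 + \left(y + 14\right) \left(U + U\right) = 4 + \left(14 + y\right) 2 U = 4 + 2 U \left(14 + y\right)$)
$F{\left(v,u \right)} = \sqrt{12 + u}$
$K{\left(S \right)} = -98 + S$
$\sqrt{\left(K{\left(-1 \right)} + 19223\right) + F{\left(J{\left(4,-6 \right)},158 \right)}} = \sqrt{\left(\left(-98 - 1\right) + 19223\right) + \sqrt{12 + 158}} = \sqrt{\left(-99 + 19223\right) + \sqrt{170}} = \sqrt{19124 + \sqrt{170}}$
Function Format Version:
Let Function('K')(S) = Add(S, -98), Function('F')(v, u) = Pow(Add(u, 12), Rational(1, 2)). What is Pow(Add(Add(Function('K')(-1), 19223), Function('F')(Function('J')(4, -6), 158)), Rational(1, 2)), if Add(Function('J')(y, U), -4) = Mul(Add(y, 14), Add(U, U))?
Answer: Pow(Add(19124, Pow(170, Rational(1, 2))), Rational(1, 2)) ≈ 138.34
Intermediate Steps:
Function('J')(y, U) = Add(4, Mul(2, U, Add(14, y))) (Function('J')(y, U) = Add(4, Mul(Add(y, 14), Add(U, U))) = Add(4, Mul(Add(14, y), Mul(2, U))) = Add(4, Mul(2, U, Add(14, y))))
Function('F')(v, u) = Pow(Add(12, u), Rational(1, 2))
Function('K')(S) = Add(-98, S)
Pow(Add(Add(Function('K')(-1), 19223), Function('F')(Function('J')(4, -6), 158)), Rational(1, 2)) = Pow(Add(Add(Add(-98, -1), 19223), Pow(Add(12, 158), Rational(1, 2))), Rational(1, 2)) = Pow(Add(Add(-99, 19223), Pow(170, Rational(1, 2))), Rational(1, 2)) = Pow(Add(19124, Pow(170, Rational(1, 2))), Rational(1, 2))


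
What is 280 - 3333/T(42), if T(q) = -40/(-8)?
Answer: -1933/5 ≈ -386.60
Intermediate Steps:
T(q) = 5 (T(q) = -40*(-⅛) = 5)
280 - 3333/T(42) = 280 - 3333/5 = -1933/5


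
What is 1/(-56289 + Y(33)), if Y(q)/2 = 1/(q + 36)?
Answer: -69/3883939 ≈ -1.7765e-5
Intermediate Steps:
Y(q) = 2/(36 + q) (Y(q) = 2/(q + 36) = 2/(36 + q))
1/(-56289 + Y(33)) = 1/(-56289 + 2/(36 + 33)) = 1/(-56289 + 2/69) = 1/(-3883939/69) = -69/3883939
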